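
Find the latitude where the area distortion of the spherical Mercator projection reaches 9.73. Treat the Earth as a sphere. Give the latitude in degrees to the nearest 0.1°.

71.3°

Mercator areal scale is sec²φ.
sec²φ = 9.73  ⇒  cos²φ = 0.1028  ⇒  cos φ = 0.3206.
φ = arccos(0.3206) ≈ 71.3°.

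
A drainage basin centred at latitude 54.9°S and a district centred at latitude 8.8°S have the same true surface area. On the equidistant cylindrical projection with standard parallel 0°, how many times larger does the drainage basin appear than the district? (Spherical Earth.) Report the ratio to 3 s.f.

1.72

Plate carrée maps x = Rλ, y = Rφ. The meridian scale is h = 1 and the parallel scale is k = 1/cos φ = sec φ.
Areal scale at 54.9°: h·k = 1.000 × 1.739 = 1.739.
Areal scale at 8.8°: h·k = 1.000 × 1.012 = 1.012.
Ratio = 1.739/1.012 ≈ 1.72.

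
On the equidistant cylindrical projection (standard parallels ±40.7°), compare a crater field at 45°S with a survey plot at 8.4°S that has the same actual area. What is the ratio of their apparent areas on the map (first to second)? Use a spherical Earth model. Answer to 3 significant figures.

1.40

With standard parallel φ₀ = 40.7°, the equirectangular projection gives x = Rλ cos φ₀, y = Rφ, so h = 1 and k = cos 40.7° / cos φ.
Areal scale at 45°: h·k = 1.000 × 1.072 = 1.072.
Areal scale at 8.4°: h·k = 1.000 × 0.7664 = 0.7664.
Ratio = 1.072/0.7664 ≈ 1.40.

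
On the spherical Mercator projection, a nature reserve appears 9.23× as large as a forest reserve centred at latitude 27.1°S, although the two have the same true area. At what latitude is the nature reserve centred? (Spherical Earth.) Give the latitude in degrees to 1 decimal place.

For equal true areas on Mercator, apparent areas scale as sec²φ, so the ratio is cos²φ₂ / cos²φ₁.
cos²φ₂ / cos²φ₁ = 9.23  ⇒  cos φ₁ = cos 27.1° / √9.23 = 0.8902/3.038 = 0.2930.
φ₁ = arccos(0.2930) ≈ 73.0°.

73.0°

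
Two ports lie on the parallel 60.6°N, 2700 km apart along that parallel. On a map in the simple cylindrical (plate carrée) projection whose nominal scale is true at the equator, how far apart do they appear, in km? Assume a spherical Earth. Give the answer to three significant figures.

In the plate carrée (x = Rλ, y = Rφ), meridians are true-scale (h = 1) and parallels are stretched by k = sec φ.
Along the parallel, k = sec 60.6° = 1/0.4909 = 2.037.
Map distance = 2700 × 2.037 ≈ 5500 km.

5500 km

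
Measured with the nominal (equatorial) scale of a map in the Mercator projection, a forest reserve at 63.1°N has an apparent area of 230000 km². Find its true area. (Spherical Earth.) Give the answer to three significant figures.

Mercator is conformal, so the point scale is isotropic: h = k = sec φ = 1/cos φ.
Areal scale = k² = sec²φ = 1/cos²(63.1°) = 1/0.4524² = 4.885.
True area = apparent / (areal scale) = 230000 / 4.885 ≈ 47100 km².

47100 km²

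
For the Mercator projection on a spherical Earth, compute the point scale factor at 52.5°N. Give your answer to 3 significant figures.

1.64

The Mercator projection is conformal; its linear scale factor is the same in every direction and equals sec φ = 1/cos φ.
k = 1/cos 52.5° = 1/0.6088 = 1.643.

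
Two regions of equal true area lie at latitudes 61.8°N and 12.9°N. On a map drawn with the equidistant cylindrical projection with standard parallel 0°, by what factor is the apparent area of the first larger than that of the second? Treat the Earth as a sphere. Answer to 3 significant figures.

2.06

For the equirectangular projection with φ₀ = 0 (plate carrée), h = 1 along meridians and k = sec φ along parallels.
Areal scale at 61.8°: h·k = 1.000 × 2.116 = 2.116.
Areal scale at 12.9°: h·k = 1.000 × 1.026 = 1.026.
Ratio = 2.116/1.026 ≈ 2.06.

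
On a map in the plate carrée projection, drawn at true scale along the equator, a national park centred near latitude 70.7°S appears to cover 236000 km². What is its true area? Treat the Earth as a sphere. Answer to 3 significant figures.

78000 km²

For the equirectangular projection with φ₀ = 0 (plate carrée), h = 1 along meridians and k = sec φ along parallels.
Areal scale = h·k = 1 × sec φ; at 70.7°, h = 1.000, k = 3.026, so h·k = 3.026.
True area = apparent / (areal scale) = 236000 / 3.026 ≈ 78000 km².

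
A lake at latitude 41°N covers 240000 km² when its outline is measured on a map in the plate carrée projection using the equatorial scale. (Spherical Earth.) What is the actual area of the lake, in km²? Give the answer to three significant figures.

For the equirectangular projection with φ₀ = 0 (plate carrée), h = 1 along meridians and k = sec φ along parallels.
Areal scale = h·k = 1 × sec φ; at 41°, h = 1.000, k = 1.325, so h·k = 1.325.
True area = apparent / (areal scale) = 240000 / 1.325 ≈ 181000 km².

181000 km²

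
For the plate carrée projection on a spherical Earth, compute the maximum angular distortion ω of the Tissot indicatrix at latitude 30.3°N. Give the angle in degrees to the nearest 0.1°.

8.4°

For the equirectangular projection with φ₀ = 0 (plate carrée), h = 1 along meridians and k = sec φ along parallels.
At 30.3°: h = 1.000, k = 1.158; principal scales a = 1.158, b = 1.000.
sin(ω/2) = (a − b)/(a + b) = 0.1582/2.158 = 0.07331, so ω = 2 arcsin(0.07331) ≈ 8.4°.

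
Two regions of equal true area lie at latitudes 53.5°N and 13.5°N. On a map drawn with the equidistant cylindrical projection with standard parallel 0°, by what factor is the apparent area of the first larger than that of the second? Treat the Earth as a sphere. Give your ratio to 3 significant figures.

In the plate carrée (x = Rλ, y = Rφ), meridians are true-scale (h = 1) and parallels are stretched by k = sec φ.
Areal scale at 53.5°: h·k = 1.000 × 1.681 = 1.681.
Areal scale at 13.5°: h·k = 1.000 × 1.028 = 1.028.
Ratio = 1.681/1.028 ≈ 1.63.

1.63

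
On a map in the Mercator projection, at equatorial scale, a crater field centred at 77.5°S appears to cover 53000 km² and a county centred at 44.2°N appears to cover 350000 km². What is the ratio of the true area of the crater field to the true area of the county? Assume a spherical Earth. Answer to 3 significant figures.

0.0138

On Mercator the areal scale is sec²φ, so true area = apparent × cos²φ.
True area of crater field: 53000 × cos²(77.5°) = 53000 × 0.04685 = 2483 km².
True area of county: 350000 × cos²(44.2°) = 350000 × 0.5140 = 179900 km².
Ratio = 2483 / 179900 ≈ 0.0138.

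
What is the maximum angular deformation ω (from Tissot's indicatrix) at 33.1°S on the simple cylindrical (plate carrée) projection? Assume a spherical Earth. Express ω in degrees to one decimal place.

10.1°

For the equirectangular projection with φ₀ = 0 (plate carrée), h = 1 along meridians and k = sec φ along parallels.
At 33.1°: h = 1.000, k = 1.194; principal scales a = 1.194, b = 1.000.
sin(ω/2) = (a − b)/(a + b) = 0.1937/2.194 = 0.08831, so ω = 2 arcsin(0.08831) ≈ 10.1°.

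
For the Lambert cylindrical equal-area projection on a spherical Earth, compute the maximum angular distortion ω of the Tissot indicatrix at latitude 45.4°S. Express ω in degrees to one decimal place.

The Lambert cylindrical equal-area projection is the cylindrical equal-area projection with its standard parallel at the equator (φ₀ = 0). Cylindrical equal-area (φ₀ = 0°): h = cos φ / cos 0° along meridians, k = cos 0° / cos φ along parallels; h·k = 1.
At 45.4°: h = 0.7022, k = 1.424; principal scales a = 1.424, b = 0.7022.
sin(ω/2) = (a − b)/(a + b) = 0.7220/2.126 = 0.3396, so ω = 2 arcsin(0.3396) ≈ 39.7°.

39.7°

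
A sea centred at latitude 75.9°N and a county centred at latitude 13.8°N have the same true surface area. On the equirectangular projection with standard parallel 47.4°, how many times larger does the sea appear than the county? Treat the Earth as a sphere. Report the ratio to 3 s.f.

3.99

The equidistant cylindrical projection with φ₀ = 47.4° has h = 1 (meridians true) and k = cos φ₀ / cos φ along parallels.
Areal scale at 75.9°: h·k = 1.000 × 2.778 = 2.778.
Areal scale at 13.8°: h·k = 1.000 × 0.6970 = 0.6970.
Ratio = 2.778/0.6970 ≈ 3.99.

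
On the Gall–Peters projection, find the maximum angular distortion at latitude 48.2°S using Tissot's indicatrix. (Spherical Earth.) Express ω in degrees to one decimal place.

The Gall–Peters projection is cylindrical equal-area with φ₀ = 45°. A cylindrical equal-area projection with standard parallel φ₀ has meridian scale h = cos φ / cos φ₀ and parallel scale k = cos φ₀ / cos φ (so areas are preserved, h·k = 1).
At 48.2°: h = 0.9426, k = 1.061; principal scales a = 1.061, b = 0.9426.
sin(ω/2) = (a − b)/(a + b) = 0.1183/2.003 = 0.05902, so ω = 2 arcsin(0.05902) ≈ 6.8°.

6.8°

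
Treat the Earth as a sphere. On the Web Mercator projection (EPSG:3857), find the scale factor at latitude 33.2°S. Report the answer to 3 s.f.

For Mercator, h = k = sec φ (a conformal cylindrical projection has a single point scale, 1/cos φ).
k = 1/cos 33.2° = 1/0.8368 = 1.195.

1.20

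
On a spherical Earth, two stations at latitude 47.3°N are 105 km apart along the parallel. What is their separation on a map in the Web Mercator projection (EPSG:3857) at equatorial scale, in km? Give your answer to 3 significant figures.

For Mercator, h = k = sec φ (a conformal cylindrical projection has a single point scale, 1/cos φ).
Along the parallel, k = sec 47.3° = 1/0.6782 = 1.475.
Map distance = 105 × 1.475 ≈ 155 km.

155 km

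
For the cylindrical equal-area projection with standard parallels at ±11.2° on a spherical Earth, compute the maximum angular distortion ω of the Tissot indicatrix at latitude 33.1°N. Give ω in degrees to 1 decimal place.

18.0°

Cylindrical equal-area (φ₀ = 11.2°): h = cos φ / cos 11.2° along meridians, k = cos 11.2° / cos φ along parallels; h·k = 1.
At 33.1°: h = 0.8540, k = 1.171; principal scales a = 1.171, b = 0.8540.
sin(ω/2) = (a − b)/(a + b) = 0.3170/2.025 = 0.1565, so ω = 2 arcsin(0.1565) ≈ 18.0°.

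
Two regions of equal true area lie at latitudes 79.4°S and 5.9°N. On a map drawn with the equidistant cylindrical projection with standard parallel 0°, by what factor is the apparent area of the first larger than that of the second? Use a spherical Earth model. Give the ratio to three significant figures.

5.41

In the plate carrée (x = Rλ, y = Rφ), meridians are true-scale (h = 1) and parallels are stretched by k = sec φ.
Areal scale at 79.4°: h·k = 1.000 × 5.436 = 5.436.
Areal scale at 5.9°: h·k = 1.000 × 1.005 = 1.005.
Ratio = 5.436/1.005 ≈ 5.41.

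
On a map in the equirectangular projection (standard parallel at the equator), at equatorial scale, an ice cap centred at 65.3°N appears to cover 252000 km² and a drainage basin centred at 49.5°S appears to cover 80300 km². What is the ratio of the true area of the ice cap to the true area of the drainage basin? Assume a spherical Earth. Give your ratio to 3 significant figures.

2.02

Plate carrée has h = 1 and k = sec φ, giving areal scale sec φ; true area = (apparent area) · cos φ.
True area of ice cap: 252000 × cos(65.3°) = 252000 × 0.4179 = 105300 km².
True area of drainage basin: 80300 × cos(49.5°) = 80300 × 0.6494 = 52150 km².
Ratio = 105300 / 52150 ≈ 2.02.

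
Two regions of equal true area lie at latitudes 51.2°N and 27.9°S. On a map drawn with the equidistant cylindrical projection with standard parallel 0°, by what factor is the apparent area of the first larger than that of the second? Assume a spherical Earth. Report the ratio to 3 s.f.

In the plate carrée (x = Rλ, y = Rφ), meridians are true-scale (h = 1) and parallels are stretched by k = sec φ.
Areal scale at 51.2°: h·k = 1.000 × 1.596 = 1.596.
Areal scale at 27.9°: h·k = 1.000 × 1.132 = 1.132.
Ratio = 1.596/1.132 ≈ 1.41.

1.41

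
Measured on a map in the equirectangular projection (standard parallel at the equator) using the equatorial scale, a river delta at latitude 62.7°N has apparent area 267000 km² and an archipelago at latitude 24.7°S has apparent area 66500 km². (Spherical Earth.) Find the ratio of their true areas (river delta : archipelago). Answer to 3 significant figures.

2.03

On the plate carrée, areal scale = h·k = 1 × sec φ, so true area = apparent × cos φ.
True area of river delta: 267000 × cos(62.7°) = 267000 × 0.4586 = 122500 km².
True area of archipelago: 66500 × cos(24.7°) = 66500 × 0.9085 = 60420 km².
Ratio = 122500 / 60420 ≈ 2.03.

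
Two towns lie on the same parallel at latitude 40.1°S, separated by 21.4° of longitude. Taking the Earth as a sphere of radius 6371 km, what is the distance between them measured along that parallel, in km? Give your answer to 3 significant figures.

1820 km

Arc length along a parallel = R cos φ · Δλ (with Δλ in radians).
= 6371 × cos 40.1° × (21.4° × π/180) = 6371 × 0.7649 × 0.3735 ≈ 1820 km.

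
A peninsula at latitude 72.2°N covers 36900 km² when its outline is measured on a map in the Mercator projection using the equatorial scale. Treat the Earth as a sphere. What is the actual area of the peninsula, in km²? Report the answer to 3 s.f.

Mercator is conformal, so the point scale is isotropic: h = k = sec φ = 1/cos φ.
Areal scale = k² = sec²φ = 1/cos²(72.2°) = 1/0.3057² = 10.70.
True area = apparent / (areal scale) = 36900 / 10.70 ≈ 3450 km².

3450 km²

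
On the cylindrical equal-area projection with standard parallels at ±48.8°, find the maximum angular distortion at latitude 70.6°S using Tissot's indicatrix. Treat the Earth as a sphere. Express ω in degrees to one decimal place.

For cylindrical equal-area with standard parallel φ₀, h = cos φ / cos φ₀ and k = cos φ₀ / cos φ, so h·k = 1.
At 70.6°: h = 0.5043, k = 1.983; principal scales a = 1.983, b = 0.5043.
sin(ω/2) = (a − b)/(a + b) = 1.479/2.487 = 0.5945, so ω = 2 arcsin(0.5945) ≈ 73.0°.

73.0°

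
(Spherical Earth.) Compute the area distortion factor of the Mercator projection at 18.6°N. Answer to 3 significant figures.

For Mercator, h = k = sec φ (a conformal cylindrical projection has a single point scale, 1/cos φ).
Areal scale = k² = sec²φ = 1/cos²(18.6°) = 1/0.9478² = 1.113.

1.11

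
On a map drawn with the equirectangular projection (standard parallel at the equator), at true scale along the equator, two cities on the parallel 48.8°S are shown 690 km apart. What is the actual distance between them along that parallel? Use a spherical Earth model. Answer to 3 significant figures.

454 km

In the plate carrée (x = Rλ, y = Rφ), meridians are true-scale (h = 1) and parallels are stretched by k = sec φ.
Along the parallel at 48.8°, map distances are exaggerated by k = sec 48.8° = 1.518.
True distance = 690 / 1.518 = 690 × cos 48.8° ≈ 454 km.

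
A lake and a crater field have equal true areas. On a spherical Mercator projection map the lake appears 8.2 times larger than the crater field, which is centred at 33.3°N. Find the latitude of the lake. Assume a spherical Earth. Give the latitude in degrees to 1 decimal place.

73.0°

For equal true areas on Mercator, apparent areas scale as sec²φ, so the ratio is cos²φ₂ / cos²φ₁.
cos²φ₂ / cos²φ₁ = 8.2  ⇒  cos φ₁ = cos 33.3° / √8.2 = 0.8358/2.864 = 0.2919.
φ₁ = arccos(0.2919) ≈ 73.0°.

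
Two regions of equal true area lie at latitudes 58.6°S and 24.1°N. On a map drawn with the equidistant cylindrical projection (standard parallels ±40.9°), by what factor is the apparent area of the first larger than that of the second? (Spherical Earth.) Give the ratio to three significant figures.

1.75

In the equirectangular projection with standard parallel φ₀ = 40.9° (x = Rλ cos φ₀, y = Rφ), meridians are true-scale (h = 1) and the parallel scale is k = cos φ₀ / cos φ.
Areal scale at 58.6°: h·k = 1.000 × 1.451 = 1.451.
Areal scale at 24.1°: h·k = 1.000 × 0.8280 = 0.8280.
Ratio = 1.451/0.8280 ≈ 1.75.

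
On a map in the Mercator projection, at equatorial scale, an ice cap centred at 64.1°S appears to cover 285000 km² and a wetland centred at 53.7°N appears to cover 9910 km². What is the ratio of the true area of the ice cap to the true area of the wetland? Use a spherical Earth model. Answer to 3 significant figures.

On Mercator the areal scale is sec²φ, so true area = apparent × cos²φ.
True area of ice cap: 285000 × cos²(64.1°) = 285000 × 0.1908 = 54380 km².
True area of wetland: 9910 × cos²(53.7°) = 9910 × 0.3505 = 3473 km².
Ratio = 54380 / 3473 ≈ 15.7.

15.7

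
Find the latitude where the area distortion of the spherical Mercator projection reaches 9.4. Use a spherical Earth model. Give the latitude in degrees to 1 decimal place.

Mercator areal scale is sec²φ.
sec²φ = 9.4  ⇒  cos²φ = 0.1064  ⇒  cos φ = 0.3262.
φ = arccos(0.3262) ≈ 71.0°.

71.0°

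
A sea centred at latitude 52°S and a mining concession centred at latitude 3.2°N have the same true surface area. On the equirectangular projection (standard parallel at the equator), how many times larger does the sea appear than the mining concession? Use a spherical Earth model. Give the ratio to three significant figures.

1.62

For the equirectangular projection with φ₀ = 0 (plate carrée), h = 1 along meridians and k = sec φ along parallels.
Areal scale at 52°: h·k = 1.000 × 1.624 = 1.624.
Areal scale at 3.2°: h·k = 1.000 × 1.002 = 1.002.
Ratio = 1.624/1.002 ≈ 1.62.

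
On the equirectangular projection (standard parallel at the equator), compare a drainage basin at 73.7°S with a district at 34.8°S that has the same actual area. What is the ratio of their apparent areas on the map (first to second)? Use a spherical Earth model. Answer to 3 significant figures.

2.93

In the plate carrée (x = Rλ, y = Rφ), meridians are true-scale (h = 1) and parallels are stretched by k = sec φ.
Areal scale at 73.7°: h·k = 1.000 × 3.563 = 3.563.
Areal scale at 34.8°: h·k = 1.000 × 1.218 = 1.218.
Ratio = 3.563/1.218 ≈ 2.93.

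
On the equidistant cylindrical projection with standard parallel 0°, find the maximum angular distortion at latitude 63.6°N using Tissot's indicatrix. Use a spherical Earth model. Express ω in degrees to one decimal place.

45.2°

For the equirectangular projection with φ₀ = 0 (plate carrée), h = 1 along meridians and k = sec φ along parallels.
At 63.6°: h = 1.000, k = 2.249; principal scales a = 2.249, b = 1.000.
sin(ω/2) = (a − b)/(a + b) = 1.249/3.249 = 0.3844, so ω = 2 arcsin(0.3844) ≈ 45.2°.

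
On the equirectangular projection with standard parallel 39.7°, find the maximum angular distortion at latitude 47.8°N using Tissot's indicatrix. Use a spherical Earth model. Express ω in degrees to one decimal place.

7.8°

With standard parallel φ₀ = 39.7°, the equirectangular projection gives x = Rλ cos φ₀, y = Rφ, so h = 1 and k = cos 39.7° / cos φ.
At 47.8°: h = 1.000, k = 1.145; principal scales a = 1.145, b = 1.000.
sin(ω/2) = (a − b)/(a + b) = 0.1454/2.145 = 0.06778, so ω = 2 arcsin(0.06778) ≈ 7.8°.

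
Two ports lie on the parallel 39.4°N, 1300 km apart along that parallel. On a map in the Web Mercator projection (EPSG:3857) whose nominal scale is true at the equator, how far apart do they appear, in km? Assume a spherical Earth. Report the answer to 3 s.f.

1680 km

For Mercator, h = k = sec φ (a conformal cylindrical projection has a single point scale, 1/cos φ).
Along the parallel, k = sec 39.4° = 1/0.7727 = 1.294.
Map distance = 1300 × 1.294 ≈ 1680 km.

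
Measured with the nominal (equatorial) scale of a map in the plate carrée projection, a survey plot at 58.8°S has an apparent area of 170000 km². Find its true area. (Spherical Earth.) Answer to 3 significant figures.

Plate carrée maps x = Rλ, y = Rφ. The meridian scale is h = 1 and the parallel scale is k = 1/cos φ = sec φ.
Areal scale = h·k = 1 × sec φ; at 58.8°, h = 1.000, k = 1.930, so h·k = 1.930.
True area = apparent / (areal scale) = 170000 / 1.930 ≈ 88100 km².

88100 km²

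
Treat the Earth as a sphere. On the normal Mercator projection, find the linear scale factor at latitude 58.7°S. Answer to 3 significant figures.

For Mercator, h = k = sec φ (a conformal cylindrical projection has a single point scale, 1/cos φ).
k = 1/cos 58.7° = 1/0.5195 = 1.925.

1.92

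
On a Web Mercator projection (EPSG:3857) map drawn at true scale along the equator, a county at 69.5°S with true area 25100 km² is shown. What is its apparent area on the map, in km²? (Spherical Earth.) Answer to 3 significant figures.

For Mercator, h = k = sec φ (a conformal cylindrical projection has a single point scale, 1/cos φ).
Areal scale = k² = sec²φ = 1/cos²(69.5°) = 1/0.3502² = 8.154.
Apparent area = 25100 × 8.154 ≈ 205000 km².

205000 km²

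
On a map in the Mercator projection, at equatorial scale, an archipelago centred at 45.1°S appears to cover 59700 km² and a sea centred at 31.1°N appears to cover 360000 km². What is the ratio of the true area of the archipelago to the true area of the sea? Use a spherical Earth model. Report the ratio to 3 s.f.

Mercator's areal exaggeration is sec²φ; hence true area = (apparent area) · cos²φ.
True area of archipelago: 59700 × cos²(45.1°) = 59700 × 0.4983 = 29750 km².
True area of sea: 360000 × cos²(31.1°) = 360000 × 0.7332 = 263900 km².
Ratio = 29750 / 263900 ≈ 0.113.

0.113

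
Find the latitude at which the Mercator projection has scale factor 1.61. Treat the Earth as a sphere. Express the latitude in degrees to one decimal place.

51.6°

Mercator scale is k = sec φ = 1/cos φ.
1/cos φ = 1.61  ⇒  cos φ = 0.6211  ⇒  φ = arccos(0.6211) ≈ 51.6°.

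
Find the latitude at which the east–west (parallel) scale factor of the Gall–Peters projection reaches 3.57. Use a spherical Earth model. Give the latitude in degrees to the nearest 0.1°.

78.6°

The Gall–Peters projection is cylindrical equal-area with φ₀ = 45°. For cylindrical equal-area with standard parallel φ₀, h = cos φ / cos φ₀ and k = cos φ₀ / cos φ, so h·k = 1.
k = cos φ₀ / cos φ = 3.57  ⇒  cos φ = cos 45° / 3.57 = 0.1981.
φ = arccos(0.1981) ≈ 78.6°.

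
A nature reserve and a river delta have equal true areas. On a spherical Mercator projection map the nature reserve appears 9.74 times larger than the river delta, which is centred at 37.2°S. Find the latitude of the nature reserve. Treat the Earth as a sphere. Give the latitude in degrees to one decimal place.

75.2°

Mercator areal scale is sec²φ, so apparent-area ratio = sec²φ₁ / sec²φ₂ = cos²φ₂ / cos²φ₁.
cos²φ₂ / cos²φ₁ = 9.74  ⇒  cos φ₁ = cos 37.2° / √9.74 = 0.7965/3.121 = 0.2552.
φ₁ = arccos(0.2552) ≈ 75.2°.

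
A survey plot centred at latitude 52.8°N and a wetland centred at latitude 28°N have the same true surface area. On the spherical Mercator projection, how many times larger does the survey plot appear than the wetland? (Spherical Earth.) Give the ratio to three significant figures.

Mercator areal scale is sec²φ.
At 52.8°: sec²(52.8°) = 1/0.6046² = 2.736.
At 28°: sec²(28°) = 1/0.8829² = 1.283.
Ratio = 2.736/1.283 = cos²(28°)/cos²(52.8°) ≈ 2.13.

2.13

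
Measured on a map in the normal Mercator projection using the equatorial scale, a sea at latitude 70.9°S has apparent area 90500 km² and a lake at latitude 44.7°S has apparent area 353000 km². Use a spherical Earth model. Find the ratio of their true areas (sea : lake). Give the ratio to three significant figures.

0.0543

On Mercator the areal scale is sec²φ, so true area = apparent × cos²φ.
True area of sea: 90500 × cos²(70.9°) = 90500 × 0.1071 = 9690 km².
True area of lake: 353000 × cos²(44.7°) = 353000 × 0.5052 = 178300 km².
Ratio = 9690 / 178300 ≈ 0.0543.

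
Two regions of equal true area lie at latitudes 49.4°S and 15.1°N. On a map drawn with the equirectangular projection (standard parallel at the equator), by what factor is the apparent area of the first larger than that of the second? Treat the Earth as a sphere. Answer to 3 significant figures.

1.48

In the plate carrée (x = Rλ, y = Rφ), meridians are true-scale (h = 1) and parallels are stretched by k = sec φ.
Areal scale at 49.4°: h·k = 1.000 × 1.537 = 1.537.
Areal scale at 15.1°: h·k = 1.000 × 1.036 = 1.036.
Ratio = 1.537/1.036 ≈ 1.48.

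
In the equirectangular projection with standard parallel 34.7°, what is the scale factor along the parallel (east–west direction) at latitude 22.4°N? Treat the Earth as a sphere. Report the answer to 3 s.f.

0.889

In the equirectangular projection with standard parallel φ₀ = 34.7° (x = Rλ cos φ₀, y = Rφ), meridians are true-scale (h = 1) and the parallel scale is k = cos φ₀ / cos φ.
k = cos 34.7° / cos 22.4° = 0.8221/0.9245 = 0.8892.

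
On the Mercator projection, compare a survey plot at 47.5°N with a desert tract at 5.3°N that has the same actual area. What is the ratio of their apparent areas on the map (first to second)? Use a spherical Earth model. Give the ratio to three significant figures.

2.17

Mercator areal scale is sec²φ.
At 47.5°: sec²(47.5°) = 1/0.6756² = 2.191.
At 5.3°: sec²(5.3°) = 1/0.9957² = 1.009.
Ratio = 2.191/1.009 = cos²(5.3°)/cos²(47.5°) ≈ 2.17.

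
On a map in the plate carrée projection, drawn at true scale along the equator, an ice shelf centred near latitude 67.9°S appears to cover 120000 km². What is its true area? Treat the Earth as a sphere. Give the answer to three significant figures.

Plate carrée maps x = Rλ, y = Rφ. The meridian scale is h = 1 and the parallel scale is k = 1/cos φ = sec φ.
Areal scale = h·k = 1 × sec φ; at 67.9°, h = 1.000, k = 2.658, so h·k = 2.658.
True area = apparent / (areal scale) = 120000 / 2.658 ≈ 45100 km².

45100 km²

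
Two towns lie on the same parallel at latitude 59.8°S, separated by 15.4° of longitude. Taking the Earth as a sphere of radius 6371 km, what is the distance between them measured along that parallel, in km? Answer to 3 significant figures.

Arc length along a parallel = R cos φ · Δλ (with Δλ in radians).
= 6371 × cos 59.8° × (15.4° × π/180) = 6371 × 0.5030 × 0.2688 ≈ 861 km.

861 km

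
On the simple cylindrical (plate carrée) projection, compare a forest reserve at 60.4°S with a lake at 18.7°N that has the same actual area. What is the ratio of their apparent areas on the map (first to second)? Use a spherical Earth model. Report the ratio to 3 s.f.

1.92

Plate carrée maps x = Rλ, y = Rφ. The meridian scale is h = 1 and the parallel scale is k = 1/cos φ = sec φ.
Areal scale at 60.4°: h·k = 1.000 × 2.025 = 2.025.
Areal scale at 18.7°: h·k = 1.000 × 1.056 = 1.056.
Ratio = 2.025/1.056 ≈ 1.92.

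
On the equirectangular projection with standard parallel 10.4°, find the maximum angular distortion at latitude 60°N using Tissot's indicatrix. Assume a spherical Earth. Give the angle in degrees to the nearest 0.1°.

38.0°

The equidistant cylindrical projection with φ₀ = 10.4° has h = 1 (meridians true) and k = cos φ₀ / cos φ along parallels.
At 60°: h = 1.000, k = 1.967; principal scales a = 1.967, b = 1.000.
sin(ω/2) = (a − b)/(a + b) = 0.9671/2.967 = 0.3260, so ω = 2 arcsin(0.3260) ≈ 38.0°.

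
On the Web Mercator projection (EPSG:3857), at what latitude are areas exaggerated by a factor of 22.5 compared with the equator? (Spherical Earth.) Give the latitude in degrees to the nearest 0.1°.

Mercator areal scale is sec²φ.
sec²φ = 22.5  ⇒  cos²φ = 0.04444  ⇒  cos φ = 0.2108.
φ = arccos(0.2108) ≈ 77.8°.

77.8°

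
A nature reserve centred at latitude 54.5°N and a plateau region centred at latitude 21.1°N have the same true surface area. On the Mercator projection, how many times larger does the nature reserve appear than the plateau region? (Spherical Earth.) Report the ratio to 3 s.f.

2.58

Mercator areal scale is sec²φ.
At 54.5°: sec²(54.5°) = 1/0.5807² = 2.965.
At 21.1°: sec²(21.1°) = 1/0.9330² = 1.149.
Ratio = 2.965/1.149 = cos²(21.1°)/cos²(54.5°) ≈ 2.58.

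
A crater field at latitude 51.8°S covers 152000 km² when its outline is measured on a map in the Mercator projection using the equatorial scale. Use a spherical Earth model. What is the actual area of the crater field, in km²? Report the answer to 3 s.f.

58100 km²

For Mercator, h = k = sec φ (a conformal cylindrical projection has a single point scale, 1/cos φ).
Areal scale = k² = sec²φ = 1/cos²(51.8°) = 1/0.6184² = 2.615.
True area = apparent / (areal scale) = 152000 / 2.615 ≈ 58100 km².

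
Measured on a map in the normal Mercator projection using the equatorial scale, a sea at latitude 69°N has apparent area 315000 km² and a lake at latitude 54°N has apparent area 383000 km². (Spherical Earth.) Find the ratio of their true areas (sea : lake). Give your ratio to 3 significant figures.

On Mercator the areal scale is sec²φ, so true area = apparent × cos²φ.
True area of sea: 315000 × cos²(69°) = 315000 × 0.1284 = 40450 km².
True area of lake: 383000 × cos²(54°) = 383000 × 0.3455 = 132300 km².
Ratio = 40450 / 132300 ≈ 0.306.

0.306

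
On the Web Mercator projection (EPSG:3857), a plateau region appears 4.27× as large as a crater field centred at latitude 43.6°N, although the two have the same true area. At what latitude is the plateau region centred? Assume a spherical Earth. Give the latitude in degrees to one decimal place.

For equal true areas on Mercator, apparent areas scale as sec²φ, so the ratio is cos²φ₂ / cos²φ₁.
cos²φ₂ / cos²φ₁ = 4.27  ⇒  cos φ₁ = cos 43.6° / √4.27 = 0.7242/2.066 = 0.3505.
φ₁ = arccos(0.3505) ≈ 69.5°.

69.5°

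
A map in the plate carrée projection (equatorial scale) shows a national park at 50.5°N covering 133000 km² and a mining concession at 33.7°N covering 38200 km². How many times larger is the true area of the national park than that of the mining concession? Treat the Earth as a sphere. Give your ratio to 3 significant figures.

Plate carrée has h = 1 and k = sec φ, giving areal scale sec φ; true area = (apparent area) · cos φ.
True area of national park: 133000 × cos(50.5°) = 133000 × 0.6361 = 84600 km².
True area of mining concession: 38200 × cos(33.7°) = 38200 × 0.8320 = 31780 km².
Ratio = 84600 / 31780 ≈ 2.66.

2.66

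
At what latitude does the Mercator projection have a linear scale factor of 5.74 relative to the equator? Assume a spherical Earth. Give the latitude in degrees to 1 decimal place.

Mercator scale is k = sec φ = 1/cos φ.
1/cos φ = 5.74  ⇒  cos φ = 0.1742  ⇒  φ = arccos(0.1742) ≈ 80.0°.

80.0°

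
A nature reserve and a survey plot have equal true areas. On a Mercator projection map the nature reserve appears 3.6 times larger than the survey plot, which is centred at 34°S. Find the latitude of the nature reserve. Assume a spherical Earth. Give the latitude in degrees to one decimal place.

For equal true areas on Mercator, apparent areas scale as sec²φ, so the ratio is cos²φ₂ / cos²φ₁.
cos²φ₂ / cos²φ₁ = 3.6  ⇒  cos φ₁ = cos 34° / √3.6 = 0.8290/1.897 = 0.4369.
φ₁ = arccos(0.4369) ≈ 64.1°.

64.1°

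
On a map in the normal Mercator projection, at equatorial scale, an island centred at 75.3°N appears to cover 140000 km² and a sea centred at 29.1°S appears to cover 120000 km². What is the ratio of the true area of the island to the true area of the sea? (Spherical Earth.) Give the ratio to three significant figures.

0.0984

Since Mercator area scale is 1/cos²φ, the true area equals the apparent area multiplied by cos²φ.
True area of island: 140000 × cos²(75.3°) = 140000 × 0.06439 = 9015 km².
True area of sea: 120000 × cos²(29.1°) = 120000 × 0.7635 = 91620 km².
Ratio = 9015 / 91620 ≈ 0.0984.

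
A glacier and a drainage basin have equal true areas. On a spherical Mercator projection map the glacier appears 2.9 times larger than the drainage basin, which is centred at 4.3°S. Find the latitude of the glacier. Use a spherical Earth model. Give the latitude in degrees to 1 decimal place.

54.2°

For equal true areas on Mercator, apparent areas scale as sec²φ, so the ratio is cos²φ₂ / cos²φ₁.
cos²φ₂ / cos²φ₁ = 2.9  ⇒  cos φ₁ = cos 4.3° / √2.9 = 0.9972/1.703 = 0.5856.
φ₁ = arccos(0.5856) ≈ 54.2°.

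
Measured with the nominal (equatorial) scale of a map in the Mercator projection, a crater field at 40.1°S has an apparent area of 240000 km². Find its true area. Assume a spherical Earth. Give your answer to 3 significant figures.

140000 km²

The Mercator projection is conformal; its linear scale factor is the same in every direction and equals sec φ = 1/cos φ.
Areal scale = k² = sec²φ = 1/cos²(40.1°) = 1/0.7649² = 1.709.
True area = apparent / (areal scale) = 240000 / 1.709 ≈ 140000 km².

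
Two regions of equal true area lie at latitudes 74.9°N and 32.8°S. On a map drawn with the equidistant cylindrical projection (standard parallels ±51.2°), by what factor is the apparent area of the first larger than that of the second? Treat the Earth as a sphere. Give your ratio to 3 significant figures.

3.23

In the equirectangular projection with standard parallel φ₀ = 51.2° (x = Rλ cos φ₀, y = Rφ), meridians are true-scale (h = 1) and the parallel scale is k = cos φ₀ / cos φ.
Areal scale at 74.9°: h·k = 1.000 × 2.405 = 2.405.
Areal scale at 32.8°: h·k = 1.000 × 0.7455 = 0.7455.
Ratio = 2.405/0.7455 ≈ 3.23.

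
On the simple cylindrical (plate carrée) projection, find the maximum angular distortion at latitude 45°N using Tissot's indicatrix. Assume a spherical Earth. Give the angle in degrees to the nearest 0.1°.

In the plate carrée (x = Rλ, y = Rφ), meridians are true-scale (h = 1) and parallels are stretched by k = sec φ.
At 45°: h = 1.000, k = 1.414; principal scales a = 1.414, b = 1.000.
sin(ω/2) = (a − b)/(a + b) = 0.4142/2.414 = 0.1716, so ω = 2 arcsin(0.1716) ≈ 19.8°.

19.8°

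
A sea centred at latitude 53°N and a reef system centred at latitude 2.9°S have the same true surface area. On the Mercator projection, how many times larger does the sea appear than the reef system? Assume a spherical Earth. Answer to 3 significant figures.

Mercator areal scale is sec²φ.
At 53°: sec²(53°) = 1/0.6018² = 2.761.
At 2.9°: sec²(2.9°) = 1/0.9987² = 1.003.
Ratio = 2.761/1.003 = cos²(2.9°)/cos²(53°) ≈ 2.75.

2.75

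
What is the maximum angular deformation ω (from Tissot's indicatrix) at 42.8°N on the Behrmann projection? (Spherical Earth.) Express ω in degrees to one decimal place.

The Behrmann projection is cylindrical equal-area with φ₀ = 30°. A cylindrical equal-area projection with standard parallel φ₀ has meridian scale h = cos φ / cos φ₀ and parallel scale k = cos φ₀ / cos φ (so areas are preserved, h·k = 1).
At 42.8°: h = 0.8472, k = 1.180; principal scales a = 1.180, b = 0.8472.
sin(ω/2) = (a − b)/(a + b) = 0.3331/2.028 = 0.1643, so ω = 2 arcsin(0.1643) ≈ 18.9°.

18.9°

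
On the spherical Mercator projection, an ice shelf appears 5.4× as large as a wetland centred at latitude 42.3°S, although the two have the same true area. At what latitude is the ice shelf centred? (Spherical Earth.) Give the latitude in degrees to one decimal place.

On Mercator, (apparent₁)/(apparent₂) = sec²φ₁ / sec²φ₂ when true areas are equal.
cos²φ₂ / cos²φ₁ = 5.4  ⇒  cos φ₁ = cos 42.3° / √5.4 = 0.7396/2.324 = 0.3183.
φ₁ = arccos(0.3183) ≈ 71.4°.

71.4°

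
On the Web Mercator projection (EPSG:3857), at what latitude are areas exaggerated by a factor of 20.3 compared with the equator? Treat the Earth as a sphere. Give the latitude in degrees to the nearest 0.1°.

Mercator areal scale is sec²φ.
sec²φ = 20.3  ⇒  cos²φ = 0.04926  ⇒  cos φ = 0.2219.
φ = arccos(0.2219) ≈ 77.2°.

77.2°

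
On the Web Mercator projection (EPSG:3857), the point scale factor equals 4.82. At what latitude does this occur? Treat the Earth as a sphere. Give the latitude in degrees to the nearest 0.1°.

Mercator scale is k = sec φ = 1/cos φ.
1/cos φ = 4.82  ⇒  cos φ = 0.2075  ⇒  φ = arccos(0.2075) ≈ 78.0°.

78.0°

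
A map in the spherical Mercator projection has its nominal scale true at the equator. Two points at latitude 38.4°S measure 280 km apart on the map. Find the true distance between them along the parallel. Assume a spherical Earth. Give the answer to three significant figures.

219 km

The Mercator projection is conformal; its linear scale factor is the same in every direction and equals sec φ = 1/cos φ.
Along the parallel at 38.4°, map distances are exaggerated by k = sec 38.4° = 1.276.
True distance = 280 / 1.276 = 280 × cos 38.4° ≈ 219 km.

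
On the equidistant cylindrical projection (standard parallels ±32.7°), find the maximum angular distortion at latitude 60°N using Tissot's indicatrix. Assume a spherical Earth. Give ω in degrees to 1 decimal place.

29.5°

In the equirectangular projection with standard parallel φ₀ = 32.7° (x = Rλ cos φ₀, y = Rφ), meridians are true-scale (h = 1) and the parallel scale is k = cos φ₀ / cos φ.
At 60°: h = 1.000, k = 1.683; principal scales a = 1.683, b = 1.000.
sin(ω/2) = (a − b)/(a + b) = 0.6830/2.683 = 0.2546, so ω = 2 arcsin(0.2546) ≈ 29.5°.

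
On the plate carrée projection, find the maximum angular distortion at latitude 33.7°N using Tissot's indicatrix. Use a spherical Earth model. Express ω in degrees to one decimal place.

Plate carrée maps x = Rλ, y = Rφ. The meridian scale is h = 1 and the parallel scale is k = 1/cos φ = sec φ.
At 33.7°: h = 1.000, k = 1.202; principal scales a = 1.202, b = 1.000.
sin(ω/2) = (a − b)/(a + b) = 0.2020/2.202 = 0.09173, so ω = 2 arcsin(0.09173) ≈ 10.5°.

10.5°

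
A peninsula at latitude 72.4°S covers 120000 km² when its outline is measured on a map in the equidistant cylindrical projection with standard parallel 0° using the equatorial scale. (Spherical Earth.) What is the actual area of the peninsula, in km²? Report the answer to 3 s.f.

36300 km²

In the plate carrée (x = Rλ, y = Rφ), meridians are true-scale (h = 1) and parallels are stretched by k = sec φ.
Areal scale = h·k = 1 × sec φ; at 72.4°, h = 1.000, k = 3.307, so h·k = 3.307.
True area = apparent / (areal scale) = 120000 / 3.307 ≈ 36300 km².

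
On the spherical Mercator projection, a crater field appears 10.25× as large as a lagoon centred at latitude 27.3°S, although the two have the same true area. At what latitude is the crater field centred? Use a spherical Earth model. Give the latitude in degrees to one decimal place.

73.9°

Mercator areal scale is sec²φ, so apparent-area ratio = sec²φ₁ / sec²φ₂ = cos²φ₂ / cos²φ₁.
cos²φ₂ / cos²φ₁ = 10.25  ⇒  cos φ₁ = cos 27.3° / √10.25 = 0.8886/3.202 = 0.2776.
φ₁ = arccos(0.2776) ≈ 73.9°.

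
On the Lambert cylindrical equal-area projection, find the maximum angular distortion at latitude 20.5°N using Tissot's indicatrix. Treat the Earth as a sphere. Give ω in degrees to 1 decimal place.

7.5°

The Lambert cylindrical equal-area projection is the cylindrical equal-area projection with its standard parallel at the equator (φ₀ = 0). Cylindrical equal-area (φ₀ = 0°): h = cos φ / cos 0° along meridians, k = cos 0° / cos φ along parallels; h·k = 1.
At 20.5°: h = 0.9367, k = 1.068; principal scales a = 1.068, b = 0.9367.
sin(ω/2) = (a − b)/(a + b) = 0.1309/2.004 = 0.06533, so ω = 2 arcsin(0.06533) ≈ 7.5°.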